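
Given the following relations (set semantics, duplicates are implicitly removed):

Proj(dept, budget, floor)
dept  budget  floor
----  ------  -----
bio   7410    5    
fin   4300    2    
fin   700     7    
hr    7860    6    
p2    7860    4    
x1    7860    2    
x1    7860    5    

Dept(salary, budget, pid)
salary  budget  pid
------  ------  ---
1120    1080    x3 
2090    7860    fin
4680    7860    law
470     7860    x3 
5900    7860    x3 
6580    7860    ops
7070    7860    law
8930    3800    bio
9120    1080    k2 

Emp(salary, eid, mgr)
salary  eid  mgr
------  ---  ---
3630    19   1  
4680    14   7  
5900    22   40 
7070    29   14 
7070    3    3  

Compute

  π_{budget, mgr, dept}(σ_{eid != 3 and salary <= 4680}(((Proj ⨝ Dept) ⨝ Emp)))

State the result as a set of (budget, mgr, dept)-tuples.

{(7860, 7, hr), (7860, 7, p2), (7860, 7, x1)}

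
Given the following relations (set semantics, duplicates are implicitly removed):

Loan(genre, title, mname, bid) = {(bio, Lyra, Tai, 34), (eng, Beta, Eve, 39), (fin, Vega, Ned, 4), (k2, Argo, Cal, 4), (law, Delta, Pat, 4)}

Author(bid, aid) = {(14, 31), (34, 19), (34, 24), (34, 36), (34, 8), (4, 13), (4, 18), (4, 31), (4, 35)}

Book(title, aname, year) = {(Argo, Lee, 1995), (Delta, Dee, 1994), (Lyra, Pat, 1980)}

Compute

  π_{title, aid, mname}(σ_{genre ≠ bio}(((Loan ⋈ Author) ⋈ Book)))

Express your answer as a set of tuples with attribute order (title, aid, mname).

{(Argo, 13, Cal), (Argo, 18, Cal), (Argo, 31, Cal), (Argo, 35, Cal), (Delta, 13, Pat), (Delta, 18, Pat), (Delta, 31, Pat), (Delta, 35, Pat)}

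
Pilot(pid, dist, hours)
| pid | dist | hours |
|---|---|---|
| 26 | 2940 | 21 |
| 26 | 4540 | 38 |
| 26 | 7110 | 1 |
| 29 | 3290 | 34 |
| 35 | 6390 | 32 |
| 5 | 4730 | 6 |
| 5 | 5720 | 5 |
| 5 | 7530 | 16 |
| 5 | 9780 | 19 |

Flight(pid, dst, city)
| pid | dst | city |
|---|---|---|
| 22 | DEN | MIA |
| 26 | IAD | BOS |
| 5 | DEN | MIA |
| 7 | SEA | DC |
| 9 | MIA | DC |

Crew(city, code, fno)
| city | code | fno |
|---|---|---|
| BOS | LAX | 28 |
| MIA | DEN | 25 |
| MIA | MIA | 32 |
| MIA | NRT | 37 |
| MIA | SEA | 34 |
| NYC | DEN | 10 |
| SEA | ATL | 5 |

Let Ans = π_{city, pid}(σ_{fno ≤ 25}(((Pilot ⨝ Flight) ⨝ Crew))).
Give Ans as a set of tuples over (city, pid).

{(MIA, 5)}

Joining Pilot and Flight on pid yields {(26, 2940, 21, IAD, BOS), (26, 4540, 38, IAD, BOS), (26, 7110, 1, IAD, BOS), (5, 4730, 6, DEN, MIA), (5, 5720, 5, DEN, MIA), (5, 7530, 16, DEN, MIA), (5, 9780, 19, DEN, MIA)}.
Joining (Pilot ⨝ Flight) and Crew on city yields {(26, 2940, 21, IAD, BOS, LAX, 28), (26, 4540, 38, IAD, BOS, LAX, 28), (26, 7110, 1, IAD, BOS, LAX, 28), (5, 4730, 6, DEN, MIA, DEN, 25), (5, 4730, 6, DEN, MIA, MIA, 32), (5, 4730, 6, DEN, MIA, NRT, 37), (5, 4730, 6, DEN, MIA, SEA, 34), (5, 5720, 5, DEN, MIA, DEN, 25), (5, 5720, 5, DEN, MIA, MIA, 32), (5, 5720, 5, DEN, MIA, NRT, 37), (5, 5720, 5, DEN, MIA, SEA, 34), (5, 7530, 16, DEN, MIA, DEN, 25), (5, 7530, 16, DEN, MIA, MIA, 32), (5, 7530, 16, DEN, MIA, NRT, 37), (5, 7530, 16, DEN, MIA, SEA, 34), (5, 9780, 19, DEN, MIA, DEN, 25), (5, 9780, 19, DEN, MIA, MIA, 32), (5, 9780, 19, DEN, MIA, NRT, 37), (5, 9780, 19, DEN, MIA, SEA, 34)}.
Apply σ_{fno ≤ 25}; surviving tuples: {(5, 4730, 6, DEN, MIA, DEN, 25), (5, 5720, 5, DEN, MIA, DEN, 25), (5, 7530, 16, DEN, MIA, DEN, 25), (5, 9780, 19, DEN, MIA, DEN, 25)}
π[city, pid]: project onto (city, pid) (3 duplicate(s) eliminated) → {(MIA, 5)}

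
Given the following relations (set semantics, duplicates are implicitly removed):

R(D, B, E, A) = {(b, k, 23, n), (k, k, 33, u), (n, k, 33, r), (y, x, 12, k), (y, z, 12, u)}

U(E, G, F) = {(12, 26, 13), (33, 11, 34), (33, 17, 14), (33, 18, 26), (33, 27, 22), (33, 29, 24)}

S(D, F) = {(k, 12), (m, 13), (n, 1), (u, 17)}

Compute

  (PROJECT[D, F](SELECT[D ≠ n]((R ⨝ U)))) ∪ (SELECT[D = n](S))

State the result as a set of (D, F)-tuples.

{(k, 14), (k, 22), (k, 24), (k, 26), (k, 34), (n, 1), (y, 13)}

Natural join on E: {(k, k, 33, u, 11, 34), (k, k, 33, u, 17, 14), (k, k, 33, u, 18, 26), (k, k, 33, u, 27, 22), (k, k, 33, u, 29, 24), (n, k, 33, r, 11, 34), (n, k, 33, r, 17, 14), (n, k, 33, r, 18, 26), (n, k, 33, r, 27, 22), (n, k, 33, r, 29, 24), (y, x, 12, k, 26, 13), (y, z, 12, u, 26, 13)}
Filtering on D ≠ n leaves {(k, k, 33, u, 11, 34), (k, k, 33, u, 17, 14), (k, k, 33, u, 18, 26), (k, k, 33, u, 27, 22), (k, k, 33, u, 29, 24), (y, x, 12, k, 26, 13), (y, z, 12, u, 26, 13)}.
π_{D, F} gives {(k, 14), (k, 22), (k, 24), (k, 26), (k, 34), (y, 13)} (1 duplicate(s) eliminated).
Filtering on D = n leaves {(n, 1)}.
Set union of the two operands is {(k, 14), (k, 22), (k, 24), (k, 26), (k, 34), (n, 1), (y, 13)}.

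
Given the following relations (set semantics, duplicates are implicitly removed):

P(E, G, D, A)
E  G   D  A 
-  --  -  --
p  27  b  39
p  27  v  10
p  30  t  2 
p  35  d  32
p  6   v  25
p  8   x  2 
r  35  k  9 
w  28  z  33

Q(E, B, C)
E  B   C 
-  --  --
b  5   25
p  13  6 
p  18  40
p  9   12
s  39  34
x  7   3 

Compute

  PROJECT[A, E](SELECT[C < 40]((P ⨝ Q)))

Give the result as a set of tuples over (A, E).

Natural join on E: {(p, 27, b, 39, 13, 6), (p, 27, b, 39, 18, 40), (p, 27, b, 39, 9, 12), (p, 27, v, 10, 13, 6), (p, 27, v, 10, 18, 40), (p, 27, v, 10, 9, 12), (p, 30, t, 2, 13, 6), (p, 30, t, 2, 18, 40), (p, 30, t, 2, 9, 12), (p, 35, d, 32, 13, 6), (p, 35, d, 32, 18, 40), (p, 35, d, 32, 9, 12), (p, 6, v, 25, 13, 6), (p, 6, v, 25, 18, 40), (p, 6, v, 25, 9, 12), (p, 8, x, 2, 13, 6), (p, 8, x, 2, 18, 40), (p, 8, x, 2, 9, 12)}
σ[C < 40]: keep tuples satisfying C < 40 → {(p, 27, b, 39, 13, 6), (p, 27, b, 39, 9, 12), (p, 27, v, 10, 13, 6), (p, 27, v, 10, 9, 12), (p, 30, t, 2, 13, 6), (p, 30, t, 2, 9, 12), (p, 35, d, 32, 13, 6), (p, 35, d, 32, 9, 12), (p, 6, v, 25, 13, 6), (p, 6, v, 25, 9, 12), (p, 8, x, 2, 13, 6), (p, 8, x, 2, 9, 12)}
π[A, E]: project onto (A, E) (7 duplicate(s) eliminated) → {(10, p), (2, p), (25, p), (32, p), (39, p)}

{(10, p), (2, p), (25, p), (32, p), (39, p)}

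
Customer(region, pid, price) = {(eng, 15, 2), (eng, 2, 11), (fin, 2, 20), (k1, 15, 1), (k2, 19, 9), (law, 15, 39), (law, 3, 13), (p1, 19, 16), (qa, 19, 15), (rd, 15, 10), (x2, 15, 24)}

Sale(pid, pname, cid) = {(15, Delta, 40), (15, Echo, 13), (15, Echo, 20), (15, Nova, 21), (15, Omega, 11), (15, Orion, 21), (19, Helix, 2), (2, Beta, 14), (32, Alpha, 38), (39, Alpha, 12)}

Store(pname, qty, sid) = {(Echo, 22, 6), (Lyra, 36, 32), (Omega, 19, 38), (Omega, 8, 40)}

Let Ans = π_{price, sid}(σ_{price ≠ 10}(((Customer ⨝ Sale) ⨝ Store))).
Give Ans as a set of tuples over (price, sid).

Joining Customer and Sale on pid yields {(eng, 15, 2, Delta, 40), (eng, 15, 2, Echo, 13), (eng, 15, 2, Echo, 20), (eng, 15, 2, Nova, 21), (eng, 15, 2, Omega, 11), (eng, 15, 2, Orion, 21), (eng, 2, 11, Beta, 14), (fin, 2, 20, Beta, 14), (k1, 15, 1, Delta, 40), (k1, 15, 1, Echo, 13), (k1, 15, 1, Echo, 20), (k1, 15, 1, Nova, 21), (k1, 15, 1, Omega, 11), (k1, 15, 1, Orion, 21), (k2, 19, 9, Helix, 2), (law, 15, 39, Delta, 40), (law, 15, 39, Echo, 13), (law, 15, 39, Echo, 20), (law, 15, 39, Nova, 21), (law, 15, 39, Omega, 11), (law, 15, 39, Orion, 21), (p1, 19, 16, Helix, 2), (qa, 19, 15, Helix, 2), (rd, 15, 10, Delta, 40), (rd, 15, 10, Echo, 13), (rd, 15, 10, Echo, 20), (rd, 15, 10, Nova, 21), (rd, 15, 10, Omega, 11), (rd, 15, 10, Orion, 21), (x2, 15, 24, Delta, 40), (x2, 15, 24, Echo, 13), (x2, 15, 24, Echo, 20), (x2, 15, 24, Nova, 21), (x2, 15, 24, Omega, 11), (x2, 15, 24, Orion, 21)}.
Joining (Customer ⨝ Sale) and Store on pname yields {(eng, 15, 2, Echo, 13, 22, 6), (eng, 15, 2, Echo, 20, 22, 6), (eng, 15, 2, Omega, 11, 19, 38), (eng, 15, 2, Omega, 11, 8, 40), (k1, 15, 1, Echo, 13, 22, 6), (k1, 15, 1, Echo, 20, 22, 6), (k1, 15, 1, Omega, 11, 19, 38), (k1, 15, 1, Omega, 11, 8, 40), (law, 15, 39, Echo, 13, 22, 6), (law, 15, 39, Echo, 20, 22, 6), (law, 15, 39, Omega, 11, 19, 38), (law, 15, 39, Omega, 11, 8, 40), (rd, 15, 10, Echo, 13, 22, 6), (rd, 15, 10, Echo, 20, 22, 6), (rd, 15, 10, Omega, 11, 19, 38), (rd, 15, 10, Omega, 11, 8, 40), (x2, 15, 24, Echo, 13, 22, 6), (x2, 15, 24, Echo, 20, 22, 6), (x2, 15, 24, Omega, 11, 19, 38), (x2, 15, 24, Omega, 11, 8, 40)}.
Filtering on price ≠ 10 leaves {(eng, 15, 2, Echo, 13, 22, 6), (eng, 15, 2, Echo, 20, 22, 6), (eng, 15, 2, Omega, 11, 19, 38), (eng, 15, 2, Omega, 11, 8, 40), (k1, 15, 1, Echo, 13, 22, 6), (k1, 15, 1, Echo, 20, 22, 6), (k1, 15, 1, Omega, 11, 19, 38), (k1, 15, 1, Omega, 11, 8, 40), (law, 15, 39, Echo, 13, 22, 6), (law, 15, 39, Echo, 20, 22, 6), (law, 15, 39, Omega, 11, 19, 38), (law, 15, 39, Omega, 11, 8, 40), (x2, 15, 24, Echo, 13, 22, 6), (x2, 15, 24, Echo, 20, 22, 6), (x2, 15, 24, Omega, 11, 19, 38), (x2, 15, 24, Omega, 11, 8, 40)}.
π[price, sid]: project onto (price, sid) (4 duplicate(s) eliminated) → {(1, 38), (1, 40), (1, 6), (2, 38), (2, 40), (2, 6), (24, 38), (24, 40), (24, 6), (39, 38), (39, 40), (39, 6)}

{(1, 38), (1, 40), (1, 6), (2, 38), (2, 40), (2, 6), (24, 38), (24, 40), (24, 6), (39, 38), (39, 40), (39, 6)}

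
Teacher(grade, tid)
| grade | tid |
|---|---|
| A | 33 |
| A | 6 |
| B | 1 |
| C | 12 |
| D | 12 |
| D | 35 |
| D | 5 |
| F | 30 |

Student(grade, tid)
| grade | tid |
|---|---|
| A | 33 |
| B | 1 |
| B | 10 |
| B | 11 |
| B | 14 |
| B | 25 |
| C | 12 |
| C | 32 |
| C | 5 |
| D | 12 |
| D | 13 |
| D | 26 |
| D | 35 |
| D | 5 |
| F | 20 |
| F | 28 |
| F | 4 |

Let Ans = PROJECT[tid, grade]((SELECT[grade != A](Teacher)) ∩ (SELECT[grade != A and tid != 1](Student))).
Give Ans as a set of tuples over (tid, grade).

{(12, C), (12, D), (35, D), (5, D)}

σ[grade != A]: keep tuples satisfying grade != A → {(B, 1), (C, 12), (D, 12), (D, 35), (D, 5), (F, 30)}
σ[grade != A and tid != 1]: keep tuples satisfying grade != A and tid != 1 → {(B, 10), (B, 11), (B, 14), (B, 25), (C, 12), (C, 32), (C, 5), (D, 12), (D, 13), (D, 26), (D, 35), (D, 5), (F, 20), (F, 28), (F, 4)}
Set intersection of the two operands is {(C, 12), (D, 12), (D, 35), (D, 5)}.
π[tid, grade]: project onto (tid, grade) → {(12, C), (12, D), (35, D), (5, D)}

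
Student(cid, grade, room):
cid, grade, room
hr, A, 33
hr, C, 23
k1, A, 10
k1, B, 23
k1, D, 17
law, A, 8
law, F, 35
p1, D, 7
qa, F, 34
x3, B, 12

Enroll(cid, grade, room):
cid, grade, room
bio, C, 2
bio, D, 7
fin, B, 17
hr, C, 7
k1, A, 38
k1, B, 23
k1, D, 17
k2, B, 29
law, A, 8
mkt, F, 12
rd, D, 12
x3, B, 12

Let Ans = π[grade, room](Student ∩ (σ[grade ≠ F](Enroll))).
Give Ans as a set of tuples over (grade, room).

Selection grade ≠ F: {(bio, C, 2), (bio, D, 7), (fin, B, 17), (hr, C, 7), (k1, A, 38), (k1, B, 23), (k1, D, 17), (k2, B, 29), (law, A, 8), (rd, D, 12), (x3, B, 12)}
Intersection: {(hr, A, 33), (hr, C, 23), (k1, A, 10), (k1, B, 23), (k1, D, 17), (law, A, 8), (law, F, 35), (p1, D, 7), (qa, F, 34), (x3, B, 12)} with {(bio, C, 2), (bio, D, 7), (fin, B, 17), (hr, C, 7), (k1, A, 38), (k1, B, 23), (k1, D, 17), (k2, B, 29), (law, A, 8), (rd, D, 12), (x3, B, 12)} → {(k1, B, 23), (k1, D, 17), (law, A, 8), (x3, B, 12)}
Projecting to grade, room: {(A, 8), (B, 12), (B, 23), (D, 17)}

{(A, 8), (B, 12), (B, 23), (D, 17)}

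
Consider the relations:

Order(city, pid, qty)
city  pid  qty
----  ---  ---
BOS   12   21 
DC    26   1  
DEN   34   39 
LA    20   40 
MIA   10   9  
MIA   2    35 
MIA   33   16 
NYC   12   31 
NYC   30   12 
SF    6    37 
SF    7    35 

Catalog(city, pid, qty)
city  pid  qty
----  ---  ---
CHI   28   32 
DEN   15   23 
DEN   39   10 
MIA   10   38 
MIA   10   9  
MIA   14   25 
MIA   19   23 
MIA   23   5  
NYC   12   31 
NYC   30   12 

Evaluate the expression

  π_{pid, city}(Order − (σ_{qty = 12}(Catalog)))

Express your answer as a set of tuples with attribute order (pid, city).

σ[qty = 12]: keep tuples satisfying qty = 12 → {(NYC, 30, 12)}
Difference: {(BOS, 12, 21), (DC, 26, 1), (DEN, 34, 39), (LA, 20, 40), (MIA, 10, 9), (MIA, 2, 35), (MIA, 33, 16), (NYC, 12, 31), (NYC, 30, 12), (SF, 6, 37), (SF, 7, 35)} with {(NYC, 30, 12)} → {(BOS, 12, 21), (DC, 26, 1), (DEN, 34, 39), (LA, 20, 40), (MIA, 10, 9), (MIA, 2, 35), (MIA, 33, 16), (NYC, 12, 31), (SF, 6, 37), (SF, 7, 35)}
Projecting to pid, city: {(10, MIA), (12, BOS), (12, NYC), (2, MIA), (20, LA), (26, DC), (33, MIA), (34, DEN), (6, SF), (7, SF)}

{(10, MIA), (12, BOS), (12, NYC), (2, MIA), (20, LA), (26, DC), (33, MIA), (34, DEN), (6, SF), (7, SF)}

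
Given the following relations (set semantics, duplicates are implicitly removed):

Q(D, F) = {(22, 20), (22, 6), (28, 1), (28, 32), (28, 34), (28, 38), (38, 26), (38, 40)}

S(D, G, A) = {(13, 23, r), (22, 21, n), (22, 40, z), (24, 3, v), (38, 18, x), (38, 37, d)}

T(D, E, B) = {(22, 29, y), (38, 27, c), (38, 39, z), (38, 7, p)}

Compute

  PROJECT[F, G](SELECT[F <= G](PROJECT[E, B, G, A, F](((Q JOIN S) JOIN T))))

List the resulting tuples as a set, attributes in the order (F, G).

{(20, 21), (20, 40), (26, 37), (6, 21), (6, 40)}

Natural join on D: {(22, 20, 21, n), (22, 20, 40, z), (22, 6, 21, n), (22, 6, 40, z), (38, 26, 18, x), (38, 26, 37, d), (38, 40, 18, x), (38, 40, 37, d)}
Natural join on D: {(22, 20, 21, n, 29, y), (22, 20, 40, z, 29, y), (22, 6, 21, n, 29, y), (22, 6, 40, z, 29, y), (38, 26, 18, x, 27, c), (38, 26, 18, x, 39, z), (38, 26, 18, x, 7, p), (38, 26, 37, d, 27, c), (38, 26, 37, d, 39, z), (38, 26, 37, d, 7, p), (38, 40, 18, x, 27, c), (38, 40, 18, x, 39, z), (38, 40, 18, x, 7, p), (38, 40, 37, d, 27, c), (38, 40, 37, d, 39, z), (38, 40, 37, d, 7, p)}
Projecting to E, B, G, A, F: {(27, c, 18, x, 26), (27, c, 18, x, 40), (27, c, 37, d, 26), (27, c, 37, d, 40), (29, y, 21, n, 20), (29, y, 21, n, 6), (29, y, 40, z, 20), (29, y, 40, z, 6), (39, z, 18, x, 26), (39, z, 18, x, 40), (39, z, 37, d, 26), (39, z, 37, d, 40), (7, p, 18, x, 26), (7, p, 18, x, 40), (7, p, 37, d, 26), (7, p, 37, d, 40)}
Selection F <= G: {(27, c, 37, d, 26), (29, y, 21, n, 20), (29, y, 21, n, 6), (29, y, 40, z, 20), (29, y, 40, z, 6), (39, z, 37, d, 26), (7, p, 37, d, 26)}
Projecting to F, G (2 duplicate(s) eliminated): {(20, 21), (20, 40), (26, 37), (6, 21), (6, 40)}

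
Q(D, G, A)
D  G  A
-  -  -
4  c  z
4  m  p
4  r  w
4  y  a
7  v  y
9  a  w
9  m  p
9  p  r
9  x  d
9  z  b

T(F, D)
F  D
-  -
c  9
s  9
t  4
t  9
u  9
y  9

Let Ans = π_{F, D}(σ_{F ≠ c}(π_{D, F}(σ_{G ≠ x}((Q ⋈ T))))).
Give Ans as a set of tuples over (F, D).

{(s, 9), (t, 4), (t, 9), (u, 9), (y, 9)}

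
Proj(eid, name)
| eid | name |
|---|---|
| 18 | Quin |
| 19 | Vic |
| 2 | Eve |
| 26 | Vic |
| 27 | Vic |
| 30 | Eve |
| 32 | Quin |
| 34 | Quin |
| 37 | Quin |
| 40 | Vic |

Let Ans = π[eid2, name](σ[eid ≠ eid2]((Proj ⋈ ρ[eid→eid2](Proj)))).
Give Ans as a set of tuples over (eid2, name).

{(18, Quin), (19, Vic), (2, Eve), (26, Vic), (27, Vic), (30, Eve), (32, Quin), (34, Quin), (37, Quin), (40, Vic)}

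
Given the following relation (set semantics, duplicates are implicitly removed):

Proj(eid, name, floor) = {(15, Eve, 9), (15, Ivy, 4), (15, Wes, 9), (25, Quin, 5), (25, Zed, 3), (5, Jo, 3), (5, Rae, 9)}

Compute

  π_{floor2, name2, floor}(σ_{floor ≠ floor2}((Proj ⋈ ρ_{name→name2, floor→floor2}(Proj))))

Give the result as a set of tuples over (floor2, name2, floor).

ρ[name→name2, floor→floor2]: schema becomes (eid, name2, floor2); tuples unchanged.
Joining Proj and ρ_{name→name2, floor→floor2}(Proj) on eid yields {(15, Eve, 9, Eve, 9), (15, Eve, 9, Ivy, 4), (15, Eve, 9, Wes, 9), (15, Ivy, 4, Eve, 9), (15, Ivy, 4, Ivy, 4), (15, Ivy, 4, Wes, 9), (15, Wes, 9, Eve, 9), (15, Wes, 9, Ivy, 4), (15, Wes, 9, Wes, 9), (25, Quin, 5, Quin, 5), (25, Quin, 5, Zed, 3), (25, Zed, 3, Quin, 5), (25, Zed, 3, Zed, 3), (5, Jo, 3, Jo, 3), (5, Jo, 3, Rae, 9), (5, Rae, 9, Jo, 3), (5, Rae, 9, Rae, 9)}.
Selection floor ≠ floor2: {(15, Eve, 9, Ivy, 4), (15, Ivy, 4, Eve, 9), (15, Ivy, 4, Wes, 9), (15, Wes, 9, Ivy, 4), (25, Quin, 5, Zed, 3), (25, Zed, 3, Quin, 5), (5, Jo, 3, Rae, 9), (5, Rae, 9, Jo, 3)}
Projecting to floor2, name2, floor (1 duplicate(s) eliminated): {(3, Jo, 9), (3, Zed, 5), (4, Ivy, 9), (5, Quin, 3), (9, Eve, 4), (9, Rae, 3), (9, Wes, 4)}

{(3, Jo, 9), (3, Zed, 5), (4, Ivy, 9), (5, Quin, 3), (9, Eve, 4), (9, Rae, 3), (9, Wes, 4)}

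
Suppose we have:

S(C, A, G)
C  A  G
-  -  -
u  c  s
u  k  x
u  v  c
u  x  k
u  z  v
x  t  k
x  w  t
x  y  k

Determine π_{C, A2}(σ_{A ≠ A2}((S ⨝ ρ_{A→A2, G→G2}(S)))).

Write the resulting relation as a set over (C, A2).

ρ[A→A2, G→G2]: schema becomes (C, A2, G2); tuples unchanged.
Natural join on C: {(u, c, s, c, s), (u, c, s, k, x), (u, c, s, v, c), (u, c, s, x, k), (u, c, s, z, v), (u, k, x, c, s), (u, k, x, k, x), (u, k, x, v, c), (u, k, x, x, k), (u, k, x, z, v), (u, v, c, c, s), (u, v, c, k, x), (u, v, c, v, c), (u, v, c, x, k), (u, v, c, z, v), (u, x, k, c, s), (u, x, k, k, x), (u, x, k, v, c), (u, x, k, x, k), (u, x, k, z, v), (u, z, v, c, s), (u, z, v, k, x), (u, z, v, v, c), (u, z, v, x, k), (u, z, v, z, v), (x, t, k, t, k), (x, t, k, w, t), (x, t, k, y, k), (x, w, t, t, k), (x, w, t, w, t), (x, w, t, y, k), (x, y, k, t, k), (x, y, k, w, t), (x, y, k, y, k)}
Apply σ_{A ≠ A2}; surviving tuples: {(u, c, s, k, x), (u, c, s, v, c), (u, c, s, x, k), (u, c, s, z, v), (u, k, x, c, s), (u, k, x, v, c), (u, k, x, x, k), (u, k, x, z, v), (u, v, c, c, s), (u, v, c, k, x), (u, v, c, x, k), (u, v, c, z, v), (u, x, k, c, s), (u, x, k, k, x), (u, x, k, v, c), (u, x, k, z, v), (u, z, v, c, s), (u, z, v, k, x), (u, z, v, v, c), (u, z, v, x, k), (x, t, k, w, t), (x, t, k, y, k), (x, w, t, t, k), (x, w, t, y, k), (x, y, k, t, k), (x, y, k, w, t)}
π_{C, A2} gives {(u, c), (u, k), (u, v), (u, x), (u, z), (x, t), (x, w), (x, y)} (18 duplicate(s) eliminated).

{(u, c), (u, k), (u, v), (u, x), (u, z), (x, t), (x, w), (x, y)}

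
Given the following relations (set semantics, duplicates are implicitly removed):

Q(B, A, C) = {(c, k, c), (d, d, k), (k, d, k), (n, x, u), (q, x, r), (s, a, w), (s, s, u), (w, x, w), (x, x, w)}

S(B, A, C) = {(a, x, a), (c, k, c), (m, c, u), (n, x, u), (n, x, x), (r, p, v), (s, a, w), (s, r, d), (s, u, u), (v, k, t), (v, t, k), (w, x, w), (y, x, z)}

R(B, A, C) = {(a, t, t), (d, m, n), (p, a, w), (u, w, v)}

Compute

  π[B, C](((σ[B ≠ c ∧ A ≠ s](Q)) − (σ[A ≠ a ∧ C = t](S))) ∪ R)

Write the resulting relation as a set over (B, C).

{(a, t), (d, k), (d, n), (k, k), (n, u), (p, w), (q, r), (s, w), (u, v), (w, w), (x, w)}

Selection B ≠ c ∧ A ≠ s: {(d, d, k), (k, d, k), (n, x, u), (q, x, r), (s, a, w), (w, x, w), (x, x, w)}
Selection A ≠ a ∧ C = t: {(v, k, t)}
Taking the difference: {(d, d, k), (k, d, k), (n, x, u), (q, x, r), (s, a, w), (w, x, w), (x, x, w)}
Taking the union: {(a, t, t), (d, d, k), (d, m, n), (k, d, k), (n, x, u), (p, a, w), (q, x, r), (s, a, w), (u, w, v), (w, x, w), (x, x, w)}
π_{B, C} gives {(a, t), (d, k), (d, n), (k, k), (n, u), (p, w), (q, r), (s, w), (u, v), (w, w), (x, w)}.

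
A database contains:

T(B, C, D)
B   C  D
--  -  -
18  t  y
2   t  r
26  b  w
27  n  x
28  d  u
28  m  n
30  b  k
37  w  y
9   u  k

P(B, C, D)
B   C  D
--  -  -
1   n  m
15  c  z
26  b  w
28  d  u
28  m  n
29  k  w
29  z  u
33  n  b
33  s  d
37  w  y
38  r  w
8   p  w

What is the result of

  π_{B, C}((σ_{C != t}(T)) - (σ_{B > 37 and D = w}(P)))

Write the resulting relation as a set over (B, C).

Selection C != t: {(26, b, w), (27, n, x), (28, d, u), (28, m, n), (30, b, k), (37, w, y), (9, u, k)}
Selection B > 37 and D = w: {(38, r, w)}
Difference: {(26, b, w), (27, n, x), (28, d, u), (28, m, n), (30, b, k), (37, w, y), (9, u, k)} with {(38, r, w)} → {(26, b, w), (27, n, x), (28, d, u), (28, m, n), (30, b, k), (37, w, y), (9, u, k)}
Projecting to B, C: {(26, b), (27, n), (28, d), (28, m), (30, b), (37, w), (9, u)}

{(26, b), (27, n), (28, d), (28, m), (30, b), (37, w), (9, u)}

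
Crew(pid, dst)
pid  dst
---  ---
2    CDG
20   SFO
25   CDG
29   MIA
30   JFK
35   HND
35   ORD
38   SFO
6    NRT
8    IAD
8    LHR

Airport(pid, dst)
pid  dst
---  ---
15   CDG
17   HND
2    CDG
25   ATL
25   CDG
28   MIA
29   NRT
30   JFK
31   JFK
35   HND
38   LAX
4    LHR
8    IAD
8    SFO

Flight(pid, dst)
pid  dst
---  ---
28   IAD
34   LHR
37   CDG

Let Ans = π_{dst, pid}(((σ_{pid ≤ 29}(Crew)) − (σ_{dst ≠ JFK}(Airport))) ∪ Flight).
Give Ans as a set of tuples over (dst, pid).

{(CDG, 37), (IAD, 28), (LHR, 34), (LHR, 8), (MIA, 29), (NRT, 6), (SFO, 20)}

Apply σ_{pid ≤ 29}; surviving tuples: {(2, CDG), (20, SFO), (25, CDG), (29, MIA), (6, NRT), (8, IAD), (8, LHR)}
Apply σ_{dst ≠ JFK}; surviving tuples: {(15, CDG), (17, HND), (2, CDG), (25, ATL), (25, CDG), (28, MIA), (29, NRT), (35, HND), (38, LAX), (4, LHR), (8, IAD), (8, SFO)}
Taking the difference: {(20, SFO), (29, MIA), (6, NRT), (8, LHR)}
Taking the union: {(20, SFO), (28, IAD), (29, MIA), (34, LHR), (37, CDG), (6, NRT), (8, LHR)}
Keep only column(s) dst, pid: {(CDG, 37), (IAD, 28), (LHR, 34), (LHR, 8), (MIA, 29), (NRT, 6), (SFO, 20)}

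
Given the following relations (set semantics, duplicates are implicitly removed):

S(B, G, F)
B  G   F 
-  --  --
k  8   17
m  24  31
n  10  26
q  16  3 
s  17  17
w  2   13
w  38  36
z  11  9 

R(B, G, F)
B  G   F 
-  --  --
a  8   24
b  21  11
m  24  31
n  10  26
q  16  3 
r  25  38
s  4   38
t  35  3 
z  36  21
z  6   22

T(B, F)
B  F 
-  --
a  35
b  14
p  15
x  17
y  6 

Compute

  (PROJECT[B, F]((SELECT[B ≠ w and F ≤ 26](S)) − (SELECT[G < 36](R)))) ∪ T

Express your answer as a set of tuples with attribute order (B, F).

Filtering on B ≠ w and F ≤ 26 leaves {(k, 8, 17), (n, 10, 26), (q, 16, 3), (s, 17, 17), (z, 11, 9)}.
Filtering on G < 36 leaves {(a, 8, 24), (b, 21, 11), (m, 24, 31), (n, 10, 26), (q, 16, 3), (r, 25, 38), (s, 4, 38), (t, 35, 3), (z, 6, 22)}.
Taking the difference: {(k, 8, 17), (s, 17, 17), (z, 11, 9)}
π[B, F]: project onto (B, F) → {(k, 17), (s, 17), (z, 9)}
Taking the union: {(a, 35), (b, 14), (k, 17), (p, 15), (s, 17), (x, 17), (y, 6), (z, 9)}

{(a, 35), (b, 14), (k, 17), (p, 15), (s, 17), (x, 17), (y, 6), (z, 9)}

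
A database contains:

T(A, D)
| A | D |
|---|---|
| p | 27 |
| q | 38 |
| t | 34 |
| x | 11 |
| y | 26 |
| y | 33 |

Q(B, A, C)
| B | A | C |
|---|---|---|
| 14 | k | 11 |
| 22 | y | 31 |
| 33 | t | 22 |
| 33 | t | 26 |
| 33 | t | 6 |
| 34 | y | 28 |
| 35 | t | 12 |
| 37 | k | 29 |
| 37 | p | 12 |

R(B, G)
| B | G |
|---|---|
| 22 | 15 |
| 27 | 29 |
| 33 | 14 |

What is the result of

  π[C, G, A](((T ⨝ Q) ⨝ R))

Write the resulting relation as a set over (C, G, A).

{(22, 14, t), (26, 14, t), (31, 15, y), (6, 14, t)}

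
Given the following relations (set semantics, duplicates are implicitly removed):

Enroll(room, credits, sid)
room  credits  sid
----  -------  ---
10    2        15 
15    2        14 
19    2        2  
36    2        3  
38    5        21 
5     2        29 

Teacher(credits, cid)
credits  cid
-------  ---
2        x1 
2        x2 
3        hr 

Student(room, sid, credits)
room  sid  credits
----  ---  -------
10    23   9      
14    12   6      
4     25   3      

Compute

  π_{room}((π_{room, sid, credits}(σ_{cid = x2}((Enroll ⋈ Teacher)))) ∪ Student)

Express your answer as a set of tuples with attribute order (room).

{10, 14, 15, 19, 36, 4, 5}

Natural join on credits: {(10, 2, 15, x1), (10, 2, 15, x2), (15, 2, 14, x1), (15, 2, 14, x2), (19, 2, 2, x1), (19, 2, 2, x2), (36, 2, 3, x1), (36, 2, 3, x2), (5, 2, 29, x1), (5, 2, 29, x2)}
Selection cid = x2: {(10, 2, 15, x2), (15, 2, 14, x2), (19, 2, 2, x2), (36, 2, 3, x2), (5, 2, 29, x2)}
π_{room, sid, credits} gives {(10, 15, 2), (15, 14, 2), (19, 2, 2), (36, 3, 2), (5, 29, 2)}.
Set union of the two operands is {(10, 15, 2), (10, 23, 9), (14, 12, 6), (15, 14, 2), (19, 2, 2), (36, 3, 2), (4, 25, 3), (5, 29, 2)}.
π_{room} gives {10, 14, 15, 19, 36, 4, 5} (1 duplicate(s) eliminated).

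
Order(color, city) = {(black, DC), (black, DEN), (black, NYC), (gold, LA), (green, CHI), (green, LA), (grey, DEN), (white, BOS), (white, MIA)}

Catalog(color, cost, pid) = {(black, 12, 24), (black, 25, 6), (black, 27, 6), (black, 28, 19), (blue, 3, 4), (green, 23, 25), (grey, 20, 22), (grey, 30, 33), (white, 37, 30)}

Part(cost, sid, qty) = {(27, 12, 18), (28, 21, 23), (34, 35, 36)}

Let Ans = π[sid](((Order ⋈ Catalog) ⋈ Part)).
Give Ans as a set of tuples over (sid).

Natural join on color: {(black, DC, 12, 24), (black, DC, 25, 6), (black, DC, 27, 6), (black, DC, 28, 19), (black, DEN, 12, 24), (black, DEN, 25, 6), (black, DEN, 27, 6), (black, DEN, 28, 19), (black, NYC, 12, 24), (black, NYC, 25, 6), (black, NYC, 27, 6), (black, NYC, 28, 19), (green, CHI, 23, 25), (green, LA, 23, 25), (grey, DEN, 20, 22), (grey, DEN, 30, 33), (white, BOS, 37, 30), (white, MIA, 37, 30)}
Natural join on cost: {(black, DC, 27, 6, 12, 18), (black, DC, 28, 19, 21, 23), (black, DEN, 27, 6, 12, 18), (black, DEN, 28, 19, 21, 23), (black, NYC, 27, 6, 12, 18), (black, NYC, 28, 19, 21, 23)}
π[sid]: project onto (sid) (4 duplicate(s) eliminated) → {12, 21}

{12, 21}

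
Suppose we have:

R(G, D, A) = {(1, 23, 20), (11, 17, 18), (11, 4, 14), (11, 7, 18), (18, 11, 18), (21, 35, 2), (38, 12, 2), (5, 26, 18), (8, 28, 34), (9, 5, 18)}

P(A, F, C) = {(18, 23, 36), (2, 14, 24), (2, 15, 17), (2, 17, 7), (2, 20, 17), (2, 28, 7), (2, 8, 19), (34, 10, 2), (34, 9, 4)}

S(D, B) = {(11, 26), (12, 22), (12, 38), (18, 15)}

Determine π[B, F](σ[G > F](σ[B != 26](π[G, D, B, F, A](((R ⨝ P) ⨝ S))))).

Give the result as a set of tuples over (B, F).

Natural join on A: {(11, 17, 18, 23, 36), (11, 7, 18, 23, 36), (18, 11, 18, 23, 36), (21, 35, 2, 14, 24), (21, 35, 2, 15, 17), (21, 35, 2, 17, 7), (21, 35, 2, 20, 17), (21, 35, 2, 28, 7), (21, 35, 2, 8, 19), (38, 12, 2, 14, 24), (38, 12, 2, 15, 17), (38, 12, 2, 17, 7), (38, 12, 2, 20, 17), (38, 12, 2, 28, 7), (38, 12, 2, 8, 19), (5, 26, 18, 23, 36), (8, 28, 34, 10, 2), (8, 28, 34, 9, 4), (9, 5, 18, 23, 36)}
Natural join on D: {(18, 11, 18, 23, 36, 26), (38, 12, 2, 14, 24, 22), (38, 12, 2, 14, 24, 38), (38, 12, 2, 15, 17, 22), (38, 12, 2, 15, 17, 38), (38, 12, 2, 17, 7, 22), (38, 12, 2, 17, 7, 38), (38, 12, 2, 20, 17, 22), (38, 12, 2, 20, 17, 38), (38, 12, 2, 28, 7, 22), (38, 12, 2, 28, 7, 38), (38, 12, 2, 8, 19, 22), (38, 12, 2, 8, 19, 38)}
π[G, D, B, F, A]: project onto (G, D, B, F, A) → {(18, 11, 26, 23, 18), (38, 12, 22, 14, 2), (38, 12, 22, 15, 2), (38, 12, 22, 17, 2), (38, 12, 22, 20, 2), (38, 12, 22, 28, 2), (38, 12, 22, 8, 2), (38, 12, 38, 14, 2), (38, 12, 38, 15, 2), (38, 12, 38, 17, 2), (38, 12, 38, 20, 2), (38, 12, 38, 28, 2), (38, 12, 38, 8, 2)}
σ[B != 26]: keep tuples satisfying B != 26 → {(38, 12, 22, 14, 2), (38, 12, 22, 15, 2), (38, 12, 22, 17, 2), (38, 12, 22, 20, 2), (38, 12, 22, 28, 2), (38, 12, 22, 8, 2), (38, 12, 38, 14, 2), (38, 12, 38, 15, 2), (38, 12, 38, 17, 2), (38, 12, 38, 20, 2), (38, 12, 38, 28, 2), (38, 12, 38, 8, 2)}
σ[G > F]: keep tuples satisfying G > F → {(38, 12, 22, 14, 2), (38, 12, 22, 15, 2), (38, 12, 22, 17, 2), (38, 12, 22, 20, 2), (38, 12, 22, 28, 2), (38, 12, 22, 8, 2), (38, 12, 38, 14, 2), (38, 12, 38, 15, 2), (38, 12, 38, 17, 2), (38, 12, 38, 20, 2), (38, 12, 38, 28, 2), (38, 12, 38, 8, 2)}
π[B, F]: project onto (B, F) → {(22, 14), (22, 15), (22, 17), (22, 20), (22, 28), (22, 8), (38, 14), (38, 15), (38, 17), (38, 20), (38, 28), (38, 8)}

{(22, 14), (22, 15), (22, 17), (22, 20), (22, 28), (22, 8), (38, 14), (38, 15), (38, 17), (38, 20), (38, 28), (38, 8)}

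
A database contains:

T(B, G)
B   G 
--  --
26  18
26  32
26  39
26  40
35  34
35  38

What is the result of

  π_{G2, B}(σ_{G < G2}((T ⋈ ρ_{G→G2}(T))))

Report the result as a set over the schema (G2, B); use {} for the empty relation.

{(32, 26), (38, 35), (39, 26), (40, 26)}

ρ[G→G2]: schema becomes (B, G2); tuples unchanged.
T ⋈ ρ_{G→G2}(T) (natural join on B): {(26, 18, 18), (26, 18, 32), (26, 18, 39), (26, 18, 40), (26, 32, 18), (26, 32, 32), (26, 32, 39), (26, 32, 40), (26, 39, 18), (26, 39, 32), (26, 39, 39), (26, 39, 40), (26, 40, 18), (26, 40, 32), (26, 40, 39), (26, 40, 40), (35, 34, 34), (35, 34, 38), (35, 38, 34), (35, 38, 38)}
Apply σ_{G < G2}; surviving tuples: {(26, 18, 32), (26, 18, 39), (26, 18, 40), (26, 32, 39), (26, 32, 40), (26, 39, 40), (35, 34, 38)}
Projecting to G2, B (3 duplicate(s) eliminated): {(32, 26), (38, 35), (39, 26), (40, 26)}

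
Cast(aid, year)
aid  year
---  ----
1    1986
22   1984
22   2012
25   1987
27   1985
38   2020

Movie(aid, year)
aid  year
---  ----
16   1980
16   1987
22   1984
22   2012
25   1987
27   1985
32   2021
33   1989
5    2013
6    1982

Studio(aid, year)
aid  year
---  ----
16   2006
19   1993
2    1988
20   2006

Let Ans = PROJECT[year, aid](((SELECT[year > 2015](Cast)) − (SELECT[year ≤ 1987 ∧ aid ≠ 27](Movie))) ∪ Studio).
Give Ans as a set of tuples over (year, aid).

{(1988, 2), (1993, 19), (2006, 16), (2006, 20), (2020, 38)}

Selection year > 2015: {(38, 2020)}
Selection year ≤ 1987 ∧ aid ≠ 27: {(16, 1980), (16, 1987), (22, 1984), (25, 1987), (6, 1982)}
Difference: {(38, 2020)} with {(16, 1980), (16, 1987), (22, 1984), (25, 1987), (6, 1982)} → {(38, 2020)}
Union: {(38, 2020)} with {(16, 2006), (19, 1993), (2, 1988), (20, 2006)} → {(16, 2006), (19, 1993), (2, 1988), (20, 2006), (38, 2020)}
Projecting to year, aid: {(1988, 2), (1993, 19), (2006, 16), (2006, 20), (2020, 38)}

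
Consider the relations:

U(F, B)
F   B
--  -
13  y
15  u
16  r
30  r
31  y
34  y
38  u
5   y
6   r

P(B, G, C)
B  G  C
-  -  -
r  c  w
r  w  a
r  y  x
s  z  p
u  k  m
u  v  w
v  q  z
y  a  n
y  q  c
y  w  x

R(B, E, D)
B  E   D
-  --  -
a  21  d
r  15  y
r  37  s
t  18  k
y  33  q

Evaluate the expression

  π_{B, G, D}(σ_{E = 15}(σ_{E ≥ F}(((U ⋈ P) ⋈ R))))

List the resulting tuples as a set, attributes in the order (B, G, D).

{(r, c, y), (r, w, y), (r, y, y)}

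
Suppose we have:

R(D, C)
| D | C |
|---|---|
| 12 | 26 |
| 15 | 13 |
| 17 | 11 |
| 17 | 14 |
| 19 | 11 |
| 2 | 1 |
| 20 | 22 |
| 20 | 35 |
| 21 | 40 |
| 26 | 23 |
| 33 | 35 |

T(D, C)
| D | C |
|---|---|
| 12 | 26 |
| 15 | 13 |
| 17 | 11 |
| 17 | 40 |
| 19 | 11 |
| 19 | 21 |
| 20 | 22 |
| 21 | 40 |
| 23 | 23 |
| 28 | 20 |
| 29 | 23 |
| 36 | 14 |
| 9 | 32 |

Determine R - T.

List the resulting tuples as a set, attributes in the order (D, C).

{(17, 14), (2, 1), (20, 35), (26, 23), (33, 35)}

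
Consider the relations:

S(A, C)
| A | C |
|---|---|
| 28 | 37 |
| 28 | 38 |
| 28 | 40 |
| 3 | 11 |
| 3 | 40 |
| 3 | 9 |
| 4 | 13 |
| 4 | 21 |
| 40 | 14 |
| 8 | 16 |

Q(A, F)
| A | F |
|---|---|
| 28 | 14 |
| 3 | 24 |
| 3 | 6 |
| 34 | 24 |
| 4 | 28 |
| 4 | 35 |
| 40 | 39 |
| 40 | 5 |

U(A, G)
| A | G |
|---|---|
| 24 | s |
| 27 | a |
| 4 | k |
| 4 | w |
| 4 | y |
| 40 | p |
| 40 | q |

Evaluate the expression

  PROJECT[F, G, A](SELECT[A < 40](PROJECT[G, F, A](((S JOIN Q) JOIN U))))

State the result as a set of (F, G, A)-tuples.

{(28, k, 4), (28, w, 4), (28, y, 4), (35, k, 4), (35, w, 4), (35, y, 4)}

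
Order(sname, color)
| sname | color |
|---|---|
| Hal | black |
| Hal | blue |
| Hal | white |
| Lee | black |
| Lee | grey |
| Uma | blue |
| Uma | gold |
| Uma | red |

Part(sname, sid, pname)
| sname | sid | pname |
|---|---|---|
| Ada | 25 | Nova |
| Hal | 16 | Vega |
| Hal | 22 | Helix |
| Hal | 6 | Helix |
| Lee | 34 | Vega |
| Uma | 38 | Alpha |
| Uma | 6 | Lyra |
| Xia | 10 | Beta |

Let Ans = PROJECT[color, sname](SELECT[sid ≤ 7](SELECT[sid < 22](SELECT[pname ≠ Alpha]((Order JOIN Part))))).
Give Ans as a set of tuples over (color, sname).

Joining Order and Part on sname yields {(Hal, black, 16, Vega), (Hal, black, 22, Helix), (Hal, black, 6, Helix), (Hal, blue, 16, Vega), (Hal, blue, 22, Helix), (Hal, blue, 6, Helix), (Hal, white, 16, Vega), (Hal, white, 22, Helix), (Hal, white, 6, Helix), (Lee, black, 34, Vega), (Lee, grey, 34, Vega), (Uma, blue, 38, Alpha), (Uma, blue, 6, Lyra), (Uma, gold, 38, Alpha), (Uma, gold, 6, Lyra), (Uma, red, 38, Alpha), (Uma, red, 6, Lyra)}.
σ[pname ≠ Alpha]: keep tuples satisfying pname ≠ Alpha → {(Hal, black, 16, Vega), (Hal, black, 22, Helix), (Hal, black, 6, Helix), (Hal, blue, 16, Vega), (Hal, blue, 22, Helix), (Hal, blue, 6, Helix), (Hal, white, 16, Vega), (Hal, white, 22, Helix), (Hal, white, 6, Helix), (Lee, black, 34, Vega), (Lee, grey, 34, Vega), (Uma, blue, 6, Lyra), (Uma, gold, 6, Lyra), (Uma, red, 6, Lyra)}
σ[sid < 22]: keep tuples satisfying sid < 22 → {(Hal, black, 16, Vega), (Hal, black, 6, Helix), (Hal, blue, 16, Vega), (Hal, blue, 6, Helix), (Hal, white, 16, Vega), (Hal, white, 6, Helix), (Uma, blue, 6, Lyra), (Uma, gold, 6, Lyra), (Uma, red, 6, Lyra)}
σ[sid ≤ 7]: keep tuples satisfying sid ≤ 7 → {(Hal, black, 6, Helix), (Hal, blue, 6, Helix), (Hal, white, 6, Helix), (Uma, blue, 6, Lyra), (Uma, gold, 6, Lyra), (Uma, red, 6, Lyra)}
π_{color, sname} gives {(black, Hal), (blue, Hal), (blue, Uma), (gold, Uma), (red, Uma), (white, Hal)}.

{(black, Hal), (blue, Hal), (blue, Uma), (gold, Uma), (red, Uma), (white, Hal)}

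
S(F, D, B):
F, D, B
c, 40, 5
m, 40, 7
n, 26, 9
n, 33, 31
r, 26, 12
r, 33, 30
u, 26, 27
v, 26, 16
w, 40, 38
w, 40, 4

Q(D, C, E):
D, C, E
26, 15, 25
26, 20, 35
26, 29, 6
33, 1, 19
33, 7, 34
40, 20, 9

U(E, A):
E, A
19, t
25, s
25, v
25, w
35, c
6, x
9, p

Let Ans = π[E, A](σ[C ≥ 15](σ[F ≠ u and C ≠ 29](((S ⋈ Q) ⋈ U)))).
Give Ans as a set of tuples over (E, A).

{(25, s), (25, v), (25, w), (35, c), (9, p)}

Joining S and Q on D yields {(c, 40, 5, 20, 9), (m, 40, 7, 20, 9), (n, 26, 9, 15, 25), (n, 26, 9, 20, 35), (n, 26, 9, 29, 6), (n, 33, 31, 1, 19), (n, 33, 31, 7, 34), (r, 26, 12, 15, 25), (r, 26, 12, 20, 35), (r, 26, 12, 29, 6), (r, 33, 30, 1, 19), (r, 33, 30, 7, 34), (u, 26, 27, 15, 25), (u, 26, 27, 20, 35), (u, 26, 27, 29, 6), (v, 26, 16, 15, 25), (v, 26, 16, 20, 35), (v, 26, 16, 29, 6), (w, 40, 38, 20, 9), (w, 40, 4, 20, 9)}.
Joining (S ⋈ Q) and U on E yields {(c, 40, 5, 20, 9, p), (m, 40, 7, 20, 9, p), (n, 26, 9, 15, 25, s), (n, 26, 9, 15, 25, v), (n, 26, 9, 15, 25, w), (n, 26, 9, 20, 35, c), (n, 26, 9, 29, 6, x), (n, 33, 31, 1, 19, t), (r, 26, 12, 15, 25, s), (r, 26, 12, 15, 25, v), (r, 26, 12, 15, 25, w), (r, 26, 12, 20, 35, c), (r, 26, 12, 29, 6, x), (r, 33, 30, 1, 19, t), (u, 26, 27, 15, 25, s), (u, 26, 27, 15, 25, v), (u, 26, 27, 15, 25, w), (u, 26, 27, 20, 35, c), (u, 26, 27, 29, 6, x), (v, 26, 16, 15, 25, s), (v, 26, 16, 15, 25, v), (v, 26, 16, 15, 25, w), (v, 26, 16, 20, 35, c), (v, 26, 16, 29, 6, x), (w, 40, 38, 20, 9, p), (w, 40, 4, 20, 9, p)}.
Filtering on F ≠ u and C ≠ 29 leaves {(c, 40, 5, 20, 9, p), (m, 40, 7, 20, 9, p), (n, 26, 9, 15, 25, s), (n, 26, 9, 15, 25, v), (n, 26, 9, 15, 25, w), (n, 26, 9, 20, 35, c), (n, 33, 31, 1, 19, t), (r, 26, 12, 15, 25, s), (r, 26, 12, 15, 25, v), (r, 26, 12, 15, 25, w), (r, 26, 12, 20, 35, c), (r, 33, 30, 1, 19, t), (v, 26, 16, 15, 25, s), (v, 26, 16, 15, 25, v), (v, 26, 16, 15, 25, w), (v, 26, 16, 20, 35, c), (w, 40, 38, 20, 9, p), (w, 40, 4, 20, 9, p)}.
Filtering on C ≥ 15 leaves {(c, 40, 5, 20, 9, p), (m, 40, 7, 20, 9, p), (n, 26, 9, 15, 25, s), (n, 26, 9, 15, 25, v), (n, 26, 9, 15, 25, w), (n, 26, 9, 20, 35, c), (r, 26, 12, 15, 25, s), (r, 26, 12, 15, 25, v), (r, 26, 12, 15, 25, w), (r, 26, 12, 20, 35, c), (v, 26, 16, 15, 25, s), (v, 26, 16, 15, 25, v), (v, 26, 16, 15, 25, w), (v, 26, 16, 20, 35, c), (w, 40, 38, 20, 9, p), (w, 40, 4, 20, 9, p)}.
Keep only column(s) E, A (11 duplicate(s) eliminated): {(25, s), (25, v), (25, w), (35, c), (9, p)}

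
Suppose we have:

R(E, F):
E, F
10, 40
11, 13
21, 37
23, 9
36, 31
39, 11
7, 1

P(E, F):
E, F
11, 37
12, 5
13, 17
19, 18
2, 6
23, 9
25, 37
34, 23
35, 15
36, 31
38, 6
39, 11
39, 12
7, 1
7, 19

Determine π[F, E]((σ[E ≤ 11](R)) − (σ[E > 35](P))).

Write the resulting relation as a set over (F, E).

{(1, 7), (13, 11), (40, 10)}

Selection E ≤ 11: {(10, 40), (11, 13), (7, 1)}
Selection E > 35: {(36, 31), (38, 6), (39, 11), (39, 12)}
Taking the difference: {(10, 40), (11, 13), (7, 1)}
π[F, E]: project onto (F, E) → {(1, 7), (13, 11), (40, 10)}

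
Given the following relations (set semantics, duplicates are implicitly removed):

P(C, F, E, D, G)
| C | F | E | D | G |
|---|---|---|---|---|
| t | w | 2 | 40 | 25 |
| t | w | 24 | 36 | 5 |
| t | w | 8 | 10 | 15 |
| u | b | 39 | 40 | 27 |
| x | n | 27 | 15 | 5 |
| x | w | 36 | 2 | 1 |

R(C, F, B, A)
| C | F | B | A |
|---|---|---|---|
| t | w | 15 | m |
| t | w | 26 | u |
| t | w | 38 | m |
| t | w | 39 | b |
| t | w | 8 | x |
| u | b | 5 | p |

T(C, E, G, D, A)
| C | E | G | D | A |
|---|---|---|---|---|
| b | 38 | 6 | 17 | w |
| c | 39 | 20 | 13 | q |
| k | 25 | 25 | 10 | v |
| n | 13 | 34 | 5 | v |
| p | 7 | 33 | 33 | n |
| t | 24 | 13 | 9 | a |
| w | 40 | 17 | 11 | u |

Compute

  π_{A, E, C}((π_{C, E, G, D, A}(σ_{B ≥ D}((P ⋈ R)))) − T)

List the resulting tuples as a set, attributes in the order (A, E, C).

P ⋈ R (natural join on C, F): {(t, w, 2, 40, 25, 15, m), (t, w, 2, 40, 25, 26, u), (t, w, 2, 40, 25, 38, m), (t, w, 2, 40, 25, 39, b), (t, w, 2, 40, 25, 8, x), (t, w, 24, 36, 5, 15, m), (t, w, 24, 36, 5, 26, u), (t, w, 24, 36, 5, 38, m), (t, w, 24, 36, 5, 39, b), (t, w, 24, 36, 5, 8, x), (t, w, 8, 10, 15, 15, m), (t, w, 8, 10, 15, 26, u), (t, w, 8, 10, 15, 38, m), (t, w, 8, 10, 15, 39, b), (t, w, 8, 10, 15, 8, x), (u, b, 39, 40, 27, 5, p)}
σ[B ≥ D]: keep tuples satisfying B ≥ D → {(t, w, 24, 36, 5, 38, m), (t, w, 24, 36, 5, 39, b), (t, w, 8, 10, 15, 15, m), (t, w, 8, 10, 15, 26, u), (t, w, 8, 10, 15, 38, m), (t, w, 8, 10, 15, 39, b)}
Projecting to C, E, G, D, A (1 duplicate(s) eliminated): {(t, 24, 5, 36, b), (t, 24, 5, 36, m), (t, 8, 15, 10, b), (t, 8, 15, 10, m), (t, 8, 15, 10, u)}
Difference: {(t, 24, 5, 36, b), (t, 24, 5, 36, m), (t, 8, 15, 10, b), (t, 8, 15, 10, m), (t, 8, 15, 10, u)} with {(b, 38, 6, 17, w), (c, 39, 20, 13, q), (k, 25, 25, 10, v), (n, 13, 34, 5, v), (p, 7, 33, 33, n), (t, 24, 13, 9, a), (w, 40, 17, 11, u)} → {(t, 24, 5, 36, b), (t, 24, 5, 36, m), (t, 8, 15, 10, b), (t, 8, 15, 10, m), (t, 8, 15, 10, u)}
Projecting to A, E, C: {(b, 24, t), (b, 8, t), (m, 24, t), (m, 8, t), (u, 8, t)}

{(b, 24, t), (b, 8, t), (m, 24, t), (m, 8, t), (u, 8, t)}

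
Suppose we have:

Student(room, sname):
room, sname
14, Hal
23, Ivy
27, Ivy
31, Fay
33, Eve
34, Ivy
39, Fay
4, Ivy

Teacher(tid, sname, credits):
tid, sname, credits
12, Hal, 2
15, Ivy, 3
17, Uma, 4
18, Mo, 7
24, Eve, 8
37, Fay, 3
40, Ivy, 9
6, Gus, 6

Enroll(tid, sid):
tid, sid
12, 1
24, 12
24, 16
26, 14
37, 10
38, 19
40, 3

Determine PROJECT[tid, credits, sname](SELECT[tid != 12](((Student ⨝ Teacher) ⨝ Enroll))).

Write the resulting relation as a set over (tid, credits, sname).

{(24, 8, Eve), (37, 3, Fay), (40, 9, Ivy)}

Student ⋈ Teacher (natural join on sname): {(14, Hal, 12, 2), (23, Ivy, 15, 3), (23, Ivy, 40, 9), (27, Ivy, 15, 3), (27, Ivy, 40, 9), (31, Fay, 37, 3), (33, Eve, 24, 8), (34, Ivy, 15, 3), (34, Ivy, 40, 9), (39, Fay, 37, 3), (4, Ivy, 15, 3), (4, Ivy, 40, 9)}
(Student ⨝ Teacher) ⋈ Enroll (natural join on tid): {(14, Hal, 12, 2, 1), (23, Ivy, 40, 9, 3), (27, Ivy, 40, 9, 3), (31, Fay, 37, 3, 10), (33, Eve, 24, 8, 12), (33, Eve, 24, 8, 16), (34, Ivy, 40, 9, 3), (39, Fay, 37, 3, 10), (4, Ivy, 40, 9, 3)}
σ[tid != 12]: keep tuples satisfying tid != 12 → {(23, Ivy, 40, 9, 3), (27, Ivy, 40, 9, 3), (31, Fay, 37, 3, 10), (33, Eve, 24, 8, 12), (33, Eve, 24, 8, 16), (34, Ivy, 40, 9, 3), (39, Fay, 37, 3, 10), (4, Ivy, 40, 9, 3)}
Keep only column(s) tid, credits, sname (5 duplicate(s) eliminated): {(24, 8, Eve), (37, 3, Fay), (40, 9, Ivy)}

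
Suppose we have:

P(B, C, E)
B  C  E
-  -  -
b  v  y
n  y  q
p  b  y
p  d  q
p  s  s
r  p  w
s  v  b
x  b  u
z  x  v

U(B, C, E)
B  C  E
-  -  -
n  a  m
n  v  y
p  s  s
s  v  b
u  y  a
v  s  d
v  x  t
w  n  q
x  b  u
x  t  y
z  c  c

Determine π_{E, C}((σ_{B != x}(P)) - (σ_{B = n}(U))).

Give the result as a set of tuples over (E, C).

Apply σ_{B != x}; surviving tuples: {(b, v, y), (n, y, q), (p, b, y), (p, d, q), (p, s, s), (r, p, w), (s, v, b), (z, x, v)}
Apply σ_{B = n}; surviving tuples: {(n, a, m), (n, v, y)}
Set difference of the two operands is {(b, v, y), (n, y, q), (p, b, y), (p, d, q), (p, s, s), (r, p, w), (s, v, b), (z, x, v)}.
Projecting to E, C: {(b, v), (q, d), (q, y), (s, s), (v, x), (w, p), (y, b), (y, v)}

{(b, v), (q, d), (q, y), (s, s), (v, x), (w, p), (y, b), (y, v)}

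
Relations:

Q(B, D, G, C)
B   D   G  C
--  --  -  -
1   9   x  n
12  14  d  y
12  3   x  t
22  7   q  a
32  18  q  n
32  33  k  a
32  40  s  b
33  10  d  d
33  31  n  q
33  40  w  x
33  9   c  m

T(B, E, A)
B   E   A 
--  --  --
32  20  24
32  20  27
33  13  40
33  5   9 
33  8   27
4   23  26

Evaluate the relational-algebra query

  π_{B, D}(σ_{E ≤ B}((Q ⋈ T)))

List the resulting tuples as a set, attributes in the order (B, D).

Q ⋈ T (natural join on B): {(32, 18, q, n, 20, 24), (32, 18, q, n, 20, 27), (32, 33, k, a, 20, 24), (32, 33, k, a, 20, 27), (32, 40, s, b, 20, 24), (32, 40, s, b, 20, 27), (33, 10, d, d, 13, 40), (33, 10, d, d, 5, 9), (33, 10, d, d, 8, 27), (33, 31, n, q, 13, 40), (33, 31, n, q, 5, 9), (33, 31, n, q, 8, 27), (33, 40, w, x, 13, 40), (33, 40, w, x, 5, 9), (33, 40, w, x, 8, 27), (33, 9, c, m, 13, 40), (33, 9, c, m, 5, 9), (33, 9, c, m, 8, 27)}
Apply σ_{E ≤ B}; surviving tuples: {(32, 18, q, n, 20, 24), (32, 18, q, n, 20, 27), (32, 33, k, a, 20, 24), (32, 33, k, a, 20, 27), (32, 40, s, b, 20, 24), (32, 40, s, b, 20, 27), (33, 10, d, d, 13, 40), (33, 10, d, d, 5, 9), (33, 10, d, d, 8, 27), (33, 31, n, q, 13, 40), (33, 31, n, q, 5, 9), (33, 31, n, q, 8, 27), (33, 40, w, x, 13, 40), (33, 40, w, x, 5, 9), (33, 40, w, x, 8, 27), (33, 9, c, m, 13, 40), (33, 9, c, m, 5, 9), (33, 9, c, m, 8, 27)}
Keep only column(s) B, D (11 duplicate(s) eliminated): {(32, 18), (32, 33), (32, 40), (33, 10), (33, 31), (33, 40), (33, 9)}

{(32, 18), (32, 33), (32, 40), (33, 10), (33, 31), (33, 40), (33, 9)}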